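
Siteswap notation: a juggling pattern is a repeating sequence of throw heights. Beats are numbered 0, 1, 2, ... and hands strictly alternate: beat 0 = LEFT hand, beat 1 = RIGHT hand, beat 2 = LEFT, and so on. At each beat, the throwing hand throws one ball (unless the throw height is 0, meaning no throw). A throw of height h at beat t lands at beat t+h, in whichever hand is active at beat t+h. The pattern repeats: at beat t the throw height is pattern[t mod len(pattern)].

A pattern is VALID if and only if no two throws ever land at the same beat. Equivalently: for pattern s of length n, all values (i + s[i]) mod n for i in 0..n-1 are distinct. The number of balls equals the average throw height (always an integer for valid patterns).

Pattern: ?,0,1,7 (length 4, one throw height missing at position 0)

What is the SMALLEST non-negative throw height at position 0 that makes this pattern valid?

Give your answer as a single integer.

i=0: s[i]=? (unknown)
i=1: (1 + 0) mod 4 = 1
i=2: (2 + 1) mod 4 = 3
i=3: (3 + 7) mod 4 = 2
Known residues: [1, 2, 3]; need a permutation of 0..3, so missing residue r = 0
Need (0 + s) mod 4 = 0; smallest s = (0 - 0) mod 4 = 0

Answer: 0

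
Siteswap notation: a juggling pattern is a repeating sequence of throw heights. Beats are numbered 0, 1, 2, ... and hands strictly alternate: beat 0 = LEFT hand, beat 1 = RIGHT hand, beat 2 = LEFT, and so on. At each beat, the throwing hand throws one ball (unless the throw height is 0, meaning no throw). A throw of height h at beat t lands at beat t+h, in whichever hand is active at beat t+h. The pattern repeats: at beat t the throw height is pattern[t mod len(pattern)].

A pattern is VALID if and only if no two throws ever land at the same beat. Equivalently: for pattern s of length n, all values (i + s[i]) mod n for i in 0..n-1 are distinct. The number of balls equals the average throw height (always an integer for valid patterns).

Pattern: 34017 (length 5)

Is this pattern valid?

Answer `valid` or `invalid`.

i=0: (i + s[i]) mod n = (0 + 3) mod 5 = 3
i=1: (i + s[i]) mod n = (1 + 4) mod 5 = 0
i=2: (i + s[i]) mod n = (2 + 0) mod 5 = 2
i=3: (i + s[i]) mod n = (3 + 1) mod 5 = 4
i=4: (i + s[i]) mod n = (4 + 7) mod 5 = 1
Residues: [3, 0, 2, 4, 1], distinct: True

Answer: valid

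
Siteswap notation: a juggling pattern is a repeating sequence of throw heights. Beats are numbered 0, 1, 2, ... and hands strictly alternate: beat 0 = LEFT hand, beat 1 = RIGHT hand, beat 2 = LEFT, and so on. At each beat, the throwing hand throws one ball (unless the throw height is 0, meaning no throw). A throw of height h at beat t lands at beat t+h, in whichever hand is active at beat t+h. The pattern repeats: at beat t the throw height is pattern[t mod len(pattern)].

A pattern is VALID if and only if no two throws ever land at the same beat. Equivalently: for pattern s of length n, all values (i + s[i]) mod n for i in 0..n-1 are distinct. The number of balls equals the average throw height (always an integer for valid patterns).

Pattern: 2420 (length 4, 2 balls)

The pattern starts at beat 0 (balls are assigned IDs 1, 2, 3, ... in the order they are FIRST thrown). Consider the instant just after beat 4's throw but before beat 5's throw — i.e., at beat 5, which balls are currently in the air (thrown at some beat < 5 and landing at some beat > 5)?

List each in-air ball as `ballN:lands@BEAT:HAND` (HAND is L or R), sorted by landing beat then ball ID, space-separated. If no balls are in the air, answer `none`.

Beat 0 (L): throw ball1 h=2 -> lands@2:L; in-air after throw: [b1@2:L]
Beat 1 (R): throw ball2 h=4 -> lands@5:R; in-air after throw: [b1@2:L b2@5:R]
Beat 2 (L): throw ball1 h=2 -> lands@4:L; in-air after throw: [b1@4:L b2@5:R]
Beat 4 (L): throw ball1 h=2 -> lands@6:L; in-air after throw: [b2@5:R b1@6:L]
Beat 5 (R): throw ball2 h=4 -> lands@9:R; in-air after throw: [b1@6:L b2@9:R]

Answer: ball1:lands@6:L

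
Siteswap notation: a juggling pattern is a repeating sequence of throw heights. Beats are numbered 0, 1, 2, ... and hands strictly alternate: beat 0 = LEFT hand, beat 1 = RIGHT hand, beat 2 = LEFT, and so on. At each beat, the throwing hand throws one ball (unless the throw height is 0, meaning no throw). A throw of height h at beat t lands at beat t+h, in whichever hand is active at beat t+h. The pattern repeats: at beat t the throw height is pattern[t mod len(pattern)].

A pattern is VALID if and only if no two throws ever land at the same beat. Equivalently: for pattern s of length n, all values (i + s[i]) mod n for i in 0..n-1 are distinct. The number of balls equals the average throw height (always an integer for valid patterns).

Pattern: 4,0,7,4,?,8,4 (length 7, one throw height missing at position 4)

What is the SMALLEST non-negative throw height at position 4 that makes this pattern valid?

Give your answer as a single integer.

i=0: (0 + 4) mod 7 = 4
i=1: (1 + 0) mod 7 = 1
i=2: (2 + 7) mod 7 = 2
i=3: (3 + 4) mod 7 = 0
i=4: s[i]=? (unknown)
i=5: (5 + 8) mod 7 = 6
i=6: (6 + 4) mod 7 = 3
Known residues: [0, 1, 2, 3, 4, 6]; need a permutation of 0..6, so missing residue r = 5
Need (4 + s) mod 7 = 5; smallest s = (5 - 4) mod 7 = 1

Answer: 1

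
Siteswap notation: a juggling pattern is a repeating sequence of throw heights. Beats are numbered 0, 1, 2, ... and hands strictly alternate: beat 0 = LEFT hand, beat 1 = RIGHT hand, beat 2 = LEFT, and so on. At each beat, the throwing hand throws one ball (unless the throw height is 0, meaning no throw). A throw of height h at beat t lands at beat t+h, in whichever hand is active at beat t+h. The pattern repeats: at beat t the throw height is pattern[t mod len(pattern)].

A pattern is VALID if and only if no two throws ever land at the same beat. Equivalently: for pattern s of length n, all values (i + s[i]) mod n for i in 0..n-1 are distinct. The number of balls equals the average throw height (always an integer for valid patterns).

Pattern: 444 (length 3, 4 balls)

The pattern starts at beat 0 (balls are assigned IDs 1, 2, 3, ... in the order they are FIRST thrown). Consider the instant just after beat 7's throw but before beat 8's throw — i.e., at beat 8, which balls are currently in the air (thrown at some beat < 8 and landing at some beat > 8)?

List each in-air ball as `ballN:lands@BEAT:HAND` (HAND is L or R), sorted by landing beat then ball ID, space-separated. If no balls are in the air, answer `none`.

Beat 0 (L): throw ball1 h=4 -> lands@4:L; in-air after throw: [b1@4:L]
Beat 1 (R): throw ball2 h=4 -> lands@5:R; in-air after throw: [b1@4:L b2@5:R]
Beat 2 (L): throw ball3 h=4 -> lands@6:L; in-air after throw: [b1@4:L b2@5:R b3@6:L]
Beat 3 (R): throw ball4 h=4 -> lands@7:R; in-air after throw: [b1@4:L b2@5:R b3@6:L b4@7:R]
Beat 4 (L): throw ball1 h=4 -> lands@8:L; in-air after throw: [b2@5:R b3@6:L b4@7:R b1@8:L]
Beat 5 (R): throw ball2 h=4 -> lands@9:R; in-air after throw: [b3@6:L b4@7:R b1@8:L b2@9:R]
Beat 6 (L): throw ball3 h=4 -> lands@10:L; in-air after throw: [b4@7:R b1@8:L b2@9:R b3@10:L]
Beat 7 (R): throw ball4 h=4 -> lands@11:R; in-air after throw: [b1@8:L b2@9:R b3@10:L b4@11:R]
Beat 8 (L): throw ball1 h=4 -> lands@12:L; in-air after throw: [b2@9:R b3@10:L b4@11:R b1@12:L]

Answer: ball2:lands@9:R ball3:lands@10:L ball4:lands@11:R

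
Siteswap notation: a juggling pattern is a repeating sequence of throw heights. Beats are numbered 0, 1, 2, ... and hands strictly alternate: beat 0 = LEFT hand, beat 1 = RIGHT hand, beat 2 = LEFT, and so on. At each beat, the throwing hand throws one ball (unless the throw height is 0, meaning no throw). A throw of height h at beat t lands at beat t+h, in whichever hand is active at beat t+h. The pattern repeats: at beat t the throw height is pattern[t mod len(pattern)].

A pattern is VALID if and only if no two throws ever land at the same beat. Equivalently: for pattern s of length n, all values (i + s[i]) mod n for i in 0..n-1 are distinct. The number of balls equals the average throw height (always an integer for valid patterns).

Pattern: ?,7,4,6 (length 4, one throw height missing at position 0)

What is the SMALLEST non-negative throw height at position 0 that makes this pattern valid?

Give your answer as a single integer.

Answer: 3

Derivation:
i=0: s[i]=? (unknown)
i=1: (1 + 7) mod 4 = 0
i=2: (2 + 4) mod 4 = 2
i=3: (3 + 6) mod 4 = 1
Known residues: [0, 1, 2]; need a permutation of 0..3, so missing residue r = 3
Need (0 + s) mod 4 = 3; smallest s = (3 - 0) mod 4 = 3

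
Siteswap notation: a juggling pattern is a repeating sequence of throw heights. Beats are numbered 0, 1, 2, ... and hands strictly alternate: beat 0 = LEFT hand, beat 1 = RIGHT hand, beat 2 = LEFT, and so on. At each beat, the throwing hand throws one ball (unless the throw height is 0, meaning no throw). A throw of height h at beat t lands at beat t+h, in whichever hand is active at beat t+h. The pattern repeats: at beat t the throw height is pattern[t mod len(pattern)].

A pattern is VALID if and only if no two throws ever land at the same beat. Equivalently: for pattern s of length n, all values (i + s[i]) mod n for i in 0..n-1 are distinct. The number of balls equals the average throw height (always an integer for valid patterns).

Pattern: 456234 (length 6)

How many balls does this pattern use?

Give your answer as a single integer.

Pattern = [4, 5, 6, 2, 3, 4], length n = 6
  position 0: throw height = 4, running sum = 4
  position 1: throw height = 5, running sum = 9
  position 2: throw height = 6, running sum = 15
  position 3: throw height = 2, running sum = 17
  position 4: throw height = 3, running sum = 20
  position 5: throw height = 4, running sum = 24
Total sum = 24; balls = sum / n = 24 / 6 = 4

Answer: 4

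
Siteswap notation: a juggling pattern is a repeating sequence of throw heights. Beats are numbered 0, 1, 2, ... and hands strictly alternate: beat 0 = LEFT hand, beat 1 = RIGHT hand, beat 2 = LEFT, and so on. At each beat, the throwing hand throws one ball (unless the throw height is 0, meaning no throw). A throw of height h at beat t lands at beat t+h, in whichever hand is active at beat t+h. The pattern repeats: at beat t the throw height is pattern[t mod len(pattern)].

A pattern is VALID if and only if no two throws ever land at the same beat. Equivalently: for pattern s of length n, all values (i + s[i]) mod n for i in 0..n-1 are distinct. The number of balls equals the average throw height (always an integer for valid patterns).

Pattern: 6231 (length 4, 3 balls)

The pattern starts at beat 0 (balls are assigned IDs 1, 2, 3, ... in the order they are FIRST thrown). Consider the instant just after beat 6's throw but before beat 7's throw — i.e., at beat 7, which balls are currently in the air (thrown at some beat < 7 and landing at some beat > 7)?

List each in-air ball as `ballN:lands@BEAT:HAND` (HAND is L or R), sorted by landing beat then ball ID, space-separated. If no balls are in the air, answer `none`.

Beat 0 (L): throw ball1 h=6 -> lands@6:L; in-air after throw: [b1@6:L]
Beat 1 (R): throw ball2 h=2 -> lands@3:R; in-air after throw: [b2@3:R b1@6:L]
Beat 2 (L): throw ball3 h=3 -> lands@5:R; in-air after throw: [b2@3:R b3@5:R b1@6:L]
Beat 3 (R): throw ball2 h=1 -> lands@4:L; in-air after throw: [b2@4:L b3@5:R b1@6:L]
Beat 4 (L): throw ball2 h=6 -> lands@10:L; in-air after throw: [b3@5:R b1@6:L b2@10:L]
Beat 5 (R): throw ball3 h=2 -> lands@7:R; in-air after throw: [b1@6:L b3@7:R b2@10:L]
Beat 6 (L): throw ball1 h=3 -> lands@9:R; in-air after throw: [b3@7:R b1@9:R b2@10:L]
Beat 7 (R): throw ball3 h=1 -> lands@8:L; in-air after throw: [b3@8:L b1@9:R b2@10:L]

Answer: ball1:lands@9:R ball2:lands@10:L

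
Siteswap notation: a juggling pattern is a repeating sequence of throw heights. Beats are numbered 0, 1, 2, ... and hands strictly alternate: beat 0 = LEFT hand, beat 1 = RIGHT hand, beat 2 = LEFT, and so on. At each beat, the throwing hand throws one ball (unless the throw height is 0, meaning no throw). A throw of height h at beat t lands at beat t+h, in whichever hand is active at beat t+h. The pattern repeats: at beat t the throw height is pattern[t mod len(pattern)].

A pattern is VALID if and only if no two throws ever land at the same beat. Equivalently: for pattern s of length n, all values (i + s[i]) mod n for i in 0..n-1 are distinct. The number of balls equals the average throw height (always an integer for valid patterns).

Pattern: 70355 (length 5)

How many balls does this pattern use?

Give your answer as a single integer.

Answer: 4

Derivation:
Pattern = [7, 0, 3, 5, 5], length n = 5
  position 0: throw height = 7, running sum = 7
  position 1: throw height = 0, running sum = 7
  position 2: throw height = 3, running sum = 10
  position 3: throw height = 5, running sum = 15
  position 4: throw height = 5, running sum = 20
Total sum = 20; balls = sum / n = 20 / 5 = 4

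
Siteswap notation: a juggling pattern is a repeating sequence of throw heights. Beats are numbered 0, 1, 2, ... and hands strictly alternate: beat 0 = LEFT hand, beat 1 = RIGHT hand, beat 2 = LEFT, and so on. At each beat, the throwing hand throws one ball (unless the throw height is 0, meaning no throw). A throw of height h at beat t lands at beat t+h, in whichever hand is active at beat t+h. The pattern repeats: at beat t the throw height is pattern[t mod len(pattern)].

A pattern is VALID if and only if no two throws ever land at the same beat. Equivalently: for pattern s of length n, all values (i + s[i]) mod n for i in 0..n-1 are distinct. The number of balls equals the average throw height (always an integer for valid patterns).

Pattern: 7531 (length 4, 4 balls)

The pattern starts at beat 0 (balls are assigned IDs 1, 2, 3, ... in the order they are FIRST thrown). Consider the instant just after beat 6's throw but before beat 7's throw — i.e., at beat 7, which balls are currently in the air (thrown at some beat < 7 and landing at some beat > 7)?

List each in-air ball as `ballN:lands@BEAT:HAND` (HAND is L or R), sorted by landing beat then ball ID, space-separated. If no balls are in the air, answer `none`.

Answer: ball2:lands@9:R ball3:lands@10:L ball4:lands@11:R

Derivation:
Beat 0 (L): throw ball1 h=7 -> lands@7:R; in-air after throw: [b1@7:R]
Beat 1 (R): throw ball2 h=5 -> lands@6:L; in-air after throw: [b2@6:L b1@7:R]
Beat 2 (L): throw ball3 h=3 -> lands@5:R; in-air after throw: [b3@5:R b2@6:L b1@7:R]
Beat 3 (R): throw ball4 h=1 -> lands@4:L; in-air after throw: [b4@4:L b3@5:R b2@6:L b1@7:R]
Beat 4 (L): throw ball4 h=7 -> lands@11:R; in-air after throw: [b3@5:R b2@6:L b1@7:R b4@11:R]
Beat 5 (R): throw ball3 h=5 -> lands@10:L; in-air after throw: [b2@6:L b1@7:R b3@10:L b4@11:R]
Beat 6 (L): throw ball2 h=3 -> lands@9:R; in-air after throw: [b1@7:R b2@9:R b3@10:L b4@11:R]
Beat 7 (R): throw ball1 h=1 -> lands@8:L; in-air after throw: [b1@8:L b2@9:R b3@10:L b4@11:R]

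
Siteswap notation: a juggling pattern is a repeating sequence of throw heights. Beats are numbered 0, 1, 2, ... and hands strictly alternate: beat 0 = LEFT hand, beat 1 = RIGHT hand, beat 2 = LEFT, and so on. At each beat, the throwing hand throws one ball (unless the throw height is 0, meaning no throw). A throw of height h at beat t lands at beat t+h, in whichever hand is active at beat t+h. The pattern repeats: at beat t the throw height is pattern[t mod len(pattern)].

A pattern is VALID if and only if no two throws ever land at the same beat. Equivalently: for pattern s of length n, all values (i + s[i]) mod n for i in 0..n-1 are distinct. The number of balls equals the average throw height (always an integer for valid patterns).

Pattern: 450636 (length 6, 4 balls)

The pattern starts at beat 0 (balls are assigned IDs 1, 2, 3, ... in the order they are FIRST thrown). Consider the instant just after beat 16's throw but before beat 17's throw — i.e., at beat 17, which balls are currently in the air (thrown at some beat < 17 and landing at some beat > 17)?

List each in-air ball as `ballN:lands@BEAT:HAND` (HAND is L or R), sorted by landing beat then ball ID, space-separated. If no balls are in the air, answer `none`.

Answer: ball2:lands@18:L ball1:lands@19:R ball3:lands@21:R

Derivation:
Beat 0 (L): throw ball1 h=4 -> lands@4:L; in-air after throw: [b1@4:L]
Beat 1 (R): throw ball2 h=5 -> lands@6:L; in-air after throw: [b1@4:L b2@6:L]
Beat 3 (R): throw ball3 h=6 -> lands@9:R; in-air after throw: [b1@4:L b2@6:L b3@9:R]
Beat 4 (L): throw ball1 h=3 -> lands@7:R; in-air after throw: [b2@6:L b1@7:R b3@9:R]
Beat 5 (R): throw ball4 h=6 -> lands@11:R; in-air after throw: [b2@6:L b1@7:R b3@9:R b4@11:R]
Beat 6 (L): throw ball2 h=4 -> lands@10:L; in-air after throw: [b1@7:R b3@9:R b2@10:L b4@11:R]
Beat 7 (R): throw ball1 h=5 -> lands@12:L; in-air after throw: [b3@9:R b2@10:L b4@11:R b1@12:L]
Beat 9 (R): throw ball3 h=6 -> lands@15:R; in-air after throw: [b2@10:L b4@11:R b1@12:L b3@15:R]
Beat 10 (L): throw ball2 h=3 -> lands@13:R; in-air after throw: [b4@11:R b1@12:L b2@13:R b3@15:R]
Beat 11 (R): throw ball4 h=6 -> lands@17:R; in-air after throw: [b1@12:L b2@13:R b3@15:R b4@17:R]
Beat 12 (L): throw ball1 h=4 -> lands@16:L; in-air after throw: [b2@13:R b3@15:R b1@16:L b4@17:R]
Beat 13 (R): throw ball2 h=5 -> lands@18:L; in-air after throw: [b3@15:R b1@16:L b4@17:R b2@18:L]
Beat 15 (R): throw ball3 h=6 -> lands@21:R; in-air after throw: [b1@16:L b4@17:R b2@18:L b3@21:R]
Beat 16 (L): throw ball1 h=3 -> lands@19:R; in-air after throw: [b4@17:R b2@18:L b1@19:R b3@21:R]
Beat 17 (R): throw ball4 h=6 -> lands@23:R; in-air after throw: [b2@18:L b1@19:R b3@21:R b4@23:R]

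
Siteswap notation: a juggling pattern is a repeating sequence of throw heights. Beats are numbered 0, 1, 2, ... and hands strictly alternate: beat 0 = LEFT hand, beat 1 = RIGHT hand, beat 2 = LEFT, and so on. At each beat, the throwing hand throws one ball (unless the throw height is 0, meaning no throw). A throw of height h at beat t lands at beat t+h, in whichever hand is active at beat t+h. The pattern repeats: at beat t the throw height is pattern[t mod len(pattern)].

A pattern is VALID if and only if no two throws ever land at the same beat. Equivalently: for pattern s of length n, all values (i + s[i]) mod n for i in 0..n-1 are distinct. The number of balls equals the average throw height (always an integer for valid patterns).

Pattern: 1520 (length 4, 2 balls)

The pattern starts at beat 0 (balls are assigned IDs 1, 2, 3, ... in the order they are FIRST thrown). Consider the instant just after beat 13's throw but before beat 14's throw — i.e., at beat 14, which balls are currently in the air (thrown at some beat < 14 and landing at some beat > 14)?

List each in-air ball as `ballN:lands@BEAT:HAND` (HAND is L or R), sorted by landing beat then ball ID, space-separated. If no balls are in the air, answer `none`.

Beat 0 (L): throw ball1 h=1 -> lands@1:R; in-air after throw: [b1@1:R]
Beat 1 (R): throw ball1 h=5 -> lands@6:L; in-air after throw: [b1@6:L]
Beat 2 (L): throw ball2 h=2 -> lands@4:L; in-air after throw: [b2@4:L b1@6:L]
Beat 4 (L): throw ball2 h=1 -> lands@5:R; in-air after throw: [b2@5:R b1@6:L]
Beat 5 (R): throw ball2 h=5 -> lands@10:L; in-air after throw: [b1@6:L b2@10:L]
Beat 6 (L): throw ball1 h=2 -> lands@8:L; in-air after throw: [b1@8:L b2@10:L]
Beat 8 (L): throw ball1 h=1 -> lands@9:R; in-air after throw: [b1@9:R b2@10:L]
Beat 9 (R): throw ball1 h=5 -> lands@14:L; in-air after throw: [b2@10:L b1@14:L]
Beat 10 (L): throw ball2 h=2 -> lands@12:L; in-air after throw: [b2@12:L b1@14:L]
Beat 12 (L): throw ball2 h=1 -> lands@13:R; in-air after throw: [b2@13:R b1@14:L]
Beat 13 (R): throw ball2 h=5 -> lands@18:L; in-air after throw: [b1@14:L b2@18:L]
Beat 14 (L): throw ball1 h=2 -> lands@16:L; in-air after throw: [b1@16:L b2@18:L]

Answer: ball2:lands@18:L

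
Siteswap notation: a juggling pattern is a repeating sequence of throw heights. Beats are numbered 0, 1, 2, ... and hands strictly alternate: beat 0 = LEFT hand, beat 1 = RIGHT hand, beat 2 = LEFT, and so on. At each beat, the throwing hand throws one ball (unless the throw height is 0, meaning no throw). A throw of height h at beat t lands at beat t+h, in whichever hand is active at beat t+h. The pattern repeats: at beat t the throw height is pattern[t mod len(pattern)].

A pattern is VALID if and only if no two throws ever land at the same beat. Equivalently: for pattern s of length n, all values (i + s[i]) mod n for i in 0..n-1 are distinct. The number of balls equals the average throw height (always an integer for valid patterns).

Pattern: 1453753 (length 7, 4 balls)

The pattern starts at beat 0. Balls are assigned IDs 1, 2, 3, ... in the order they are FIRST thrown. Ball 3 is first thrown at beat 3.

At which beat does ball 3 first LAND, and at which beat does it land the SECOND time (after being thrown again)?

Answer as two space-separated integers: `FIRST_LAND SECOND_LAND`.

Beat 0 (L): throw ball1 h=1 -> lands@1:R; in-air after throw: [b1@1:R]
Beat 1 (R): throw ball1 h=4 -> lands@5:R; in-air after throw: [b1@5:R]
Beat 2 (L): throw ball2 h=5 -> lands@7:R; in-air after throw: [b1@5:R b2@7:R]
Beat 3 (R): throw ball3 h=3 -> lands@6:L; in-air after throw: [b1@5:R b3@6:L b2@7:R]
Beat 4 (L): throw ball4 h=7 -> lands@11:R; in-air after throw: [b1@5:R b3@6:L b2@7:R b4@11:R]
Beat 5 (R): throw ball1 h=5 -> lands@10:L; in-air after throw: [b3@6:L b2@7:R b1@10:L b4@11:R]
Beat 6 (L): throw ball3 h=3 -> lands@9:R; in-air after throw: [b2@7:R b3@9:R b1@10:L b4@11:R]
Beat 7 (R): throw ball2 h=1 -> lands@8:L; in-air after throw: [b2@8:L b3@9:R b1@10:L b4@11:R]
Beat 8 (L): throw ball2 h=4 -> lands@12:L; in-air after throw: [b3@9:R b1@10:L b4@11:R b2@12:L]
Beat 9 (R): throw ball3 h=5 -> lands@14:L; in-air after throw: [b1@10:L b4@11:R b2@12:L b3@14:L]
Ball 3: thrown@3 h=3 -> first land @6; rethrown@6 h=3 -> second land @9

Answer: 6 9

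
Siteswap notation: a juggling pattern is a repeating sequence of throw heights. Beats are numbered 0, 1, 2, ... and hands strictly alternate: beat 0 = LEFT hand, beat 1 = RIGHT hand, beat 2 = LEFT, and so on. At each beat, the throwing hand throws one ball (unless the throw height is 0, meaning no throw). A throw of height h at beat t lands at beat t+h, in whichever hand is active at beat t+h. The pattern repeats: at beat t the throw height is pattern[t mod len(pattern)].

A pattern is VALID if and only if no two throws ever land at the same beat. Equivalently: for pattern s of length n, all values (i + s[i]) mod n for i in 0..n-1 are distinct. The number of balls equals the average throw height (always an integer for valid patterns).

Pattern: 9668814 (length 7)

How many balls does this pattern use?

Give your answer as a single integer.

Answer: 6

Derivation:
Pattern = [9, 6, 6, 8, 8, 1, 4], length n = 7
  position 0: throw height = 9, running sum = 9
  position 1: throw height = 6, running sum = 15
  position 2: throw height = 6, running sum = 21
  position 3: throw height = 8, running sum = 29
  position 4: throw height = 8, running sum = 37
  position 5: throw height = 1, running sum = 38
  position 6: throw height = 4, running sum = 42
Total sum = 42; balls = sum / n = 42 / 7 = 6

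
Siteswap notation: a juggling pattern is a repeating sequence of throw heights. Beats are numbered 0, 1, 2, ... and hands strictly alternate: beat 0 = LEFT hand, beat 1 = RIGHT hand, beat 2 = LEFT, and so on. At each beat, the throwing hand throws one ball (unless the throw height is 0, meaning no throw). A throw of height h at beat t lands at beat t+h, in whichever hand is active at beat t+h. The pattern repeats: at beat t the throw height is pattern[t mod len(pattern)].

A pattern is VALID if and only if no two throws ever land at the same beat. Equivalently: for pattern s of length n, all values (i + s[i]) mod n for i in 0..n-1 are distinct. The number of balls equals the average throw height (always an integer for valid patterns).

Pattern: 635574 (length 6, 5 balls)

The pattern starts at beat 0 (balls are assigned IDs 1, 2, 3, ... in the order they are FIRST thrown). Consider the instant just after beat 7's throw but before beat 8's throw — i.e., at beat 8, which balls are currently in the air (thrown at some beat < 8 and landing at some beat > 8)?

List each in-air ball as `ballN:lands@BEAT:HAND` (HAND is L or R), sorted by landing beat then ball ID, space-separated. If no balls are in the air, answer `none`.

Beat 0 (L): throw ball1 h=6 -> lands@6:L; in-air after throw: [b1@6:L]
Beat 1 (R): throw ball2 h=3 -> lands@4:L; in-air after throw: [b2@4:L b1@6:L]
Beat 2 (L): throw ball3 h=5 -> lands@7:R; in-air after throw: [b2@4:L b1@6:L b3@7:R]
Beat 3 (R): throw ball4 h=5 -> lands@8:L; in-air after throw: [b2@4:L b1@6:L b3@7:R b4@8:L]
Beat 4 (L): throw ball2 h=7 -> lands@11:R; in-air after throw: [b1@6:L b3@7:R b4@8:L b2@11:R]
Beat 5 (R): throw ball5 h=4 -> lands@9:R; in-air after throw: [b1@6:L b3@7:R b4@8:L b5@9:R b2@11:R]
Beat 6 (L): throw ball1 h=6 -> lands@12:L; in-air after throw: [b3@7:R b4@8:L b5@9:R b2@11:R b1@12:L]
Beat 7 (R): throw ball3 h=3 -> lands@10:L; in-air after throw: [b4@8:L b5@9:R b3@10:L b2@11:R b1@12:L]
Beat 8 (L): throw ball4 h=5 -> lands@13:R; in-air after throw: [b5@9:R b3@10:L b2@11:R b1@12:L b4@13:R]

Answer: ball5:lands@9:R ball3:lands@10:L ball2:lands@11:R ball1:lands@12:L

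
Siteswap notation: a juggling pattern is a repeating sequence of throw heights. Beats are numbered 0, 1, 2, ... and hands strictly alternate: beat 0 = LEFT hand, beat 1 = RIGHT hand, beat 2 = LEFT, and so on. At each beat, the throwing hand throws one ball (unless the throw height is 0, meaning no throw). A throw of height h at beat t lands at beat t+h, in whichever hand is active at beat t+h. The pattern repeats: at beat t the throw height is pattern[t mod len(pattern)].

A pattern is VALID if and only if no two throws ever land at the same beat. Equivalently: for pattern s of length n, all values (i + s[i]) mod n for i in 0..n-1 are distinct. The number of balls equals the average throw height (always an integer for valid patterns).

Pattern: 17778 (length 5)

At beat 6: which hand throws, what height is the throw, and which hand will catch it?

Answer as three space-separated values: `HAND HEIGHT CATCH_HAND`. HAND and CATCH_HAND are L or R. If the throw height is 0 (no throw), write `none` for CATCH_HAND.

Beat 6: 6 mod 2 = 0, so hand = L
Throw height = pattern[6 mod 5] = pattern[1] = 7
Lands at beat 6+7=13, 13 mod 2 = 1, so catch hand = R

Answer: L 7 R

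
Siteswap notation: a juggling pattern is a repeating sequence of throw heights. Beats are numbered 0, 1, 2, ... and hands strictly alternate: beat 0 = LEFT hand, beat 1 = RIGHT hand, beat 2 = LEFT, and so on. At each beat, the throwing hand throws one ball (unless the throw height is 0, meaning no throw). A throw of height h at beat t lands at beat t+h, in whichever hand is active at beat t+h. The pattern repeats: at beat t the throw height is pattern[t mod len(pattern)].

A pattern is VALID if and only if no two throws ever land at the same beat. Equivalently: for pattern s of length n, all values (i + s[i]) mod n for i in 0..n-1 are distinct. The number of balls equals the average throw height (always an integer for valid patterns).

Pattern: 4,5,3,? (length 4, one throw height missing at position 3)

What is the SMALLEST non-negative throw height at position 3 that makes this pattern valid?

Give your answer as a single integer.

Answer: 0

Derivation:
i=0: (0 + 4) mod 4 = 0
i=1: (1 + 5) mod 4 = 2
i=2: (2 + 3) mod 4 = 1
i=3: s[i]=? (unknown)
Known residues: [0, 1, 2]; need a permutation of 0..3, so missing residue r = 3
Need (3 + s) mod 4 = 3; smallest s = (3 - 3) mod 4 = 0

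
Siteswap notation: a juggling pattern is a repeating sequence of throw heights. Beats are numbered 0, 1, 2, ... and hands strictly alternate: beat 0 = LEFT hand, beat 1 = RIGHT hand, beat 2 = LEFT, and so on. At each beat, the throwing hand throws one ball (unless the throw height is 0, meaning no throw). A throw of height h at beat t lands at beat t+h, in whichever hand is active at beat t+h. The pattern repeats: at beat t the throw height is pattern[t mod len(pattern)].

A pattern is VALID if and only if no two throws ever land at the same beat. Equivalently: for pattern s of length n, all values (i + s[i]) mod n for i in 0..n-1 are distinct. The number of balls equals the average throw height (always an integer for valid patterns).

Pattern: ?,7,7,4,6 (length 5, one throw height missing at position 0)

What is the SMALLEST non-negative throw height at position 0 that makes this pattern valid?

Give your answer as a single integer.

Answer: 1

Derivation:
i=0: s[i]=? (unknown)
i=1: (1 + 7) mod 5 = 3
i=2: (2 + 7) mod 5 = 4
i=3: (3 + 4) mod 5 = 2
i=4: (4 + 6) mod 5 = 0
Known residues: [0, 2, 3, 4]; need a permutation of 0..4, so missing residue r = 1
Need (0 + s) mod 5 = 1; smallest s = (1 - 0) mod 5 = 1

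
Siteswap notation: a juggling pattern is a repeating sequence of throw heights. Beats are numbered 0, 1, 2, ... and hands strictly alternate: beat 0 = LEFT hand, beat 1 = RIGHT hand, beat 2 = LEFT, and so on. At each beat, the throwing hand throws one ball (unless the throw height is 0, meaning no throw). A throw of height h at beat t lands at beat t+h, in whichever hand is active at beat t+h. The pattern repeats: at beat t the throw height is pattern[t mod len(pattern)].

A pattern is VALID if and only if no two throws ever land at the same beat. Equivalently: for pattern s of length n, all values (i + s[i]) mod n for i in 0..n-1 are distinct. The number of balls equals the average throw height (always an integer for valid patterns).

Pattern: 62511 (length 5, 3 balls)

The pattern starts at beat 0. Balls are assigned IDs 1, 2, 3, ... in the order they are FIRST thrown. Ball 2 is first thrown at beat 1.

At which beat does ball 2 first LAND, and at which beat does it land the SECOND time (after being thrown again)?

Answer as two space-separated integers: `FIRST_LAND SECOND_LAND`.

Beat 0 (L): throw ball1 h=6 -> lands@6:L; in-air after throw: [b1@6:L]
Beat 1 (R): throw ball2 h=2 -> lands@3:R; in-air after throw: [b2@3:R b1@6:L]
Beat 2 (L): throw ball3 h=5 -> lands@7:R; in-air after throw: [b2@3:R b1@6:L b3@7:R]
Beat 3 (R): throw ball2 h=1 -> lands@4:L; in-air after throw: [b2@4:L b1@6:L b3@7:R]
Beat 4 (L): throw ball2 h=1 -> lands@5:R; in-air after throw: [b2@5:R b1@6:L b3@7:R]
Ball 2: thrown@1 h=2 -> first land @3; rethrown@3 h=1 -> second land @4

Answer: 3 4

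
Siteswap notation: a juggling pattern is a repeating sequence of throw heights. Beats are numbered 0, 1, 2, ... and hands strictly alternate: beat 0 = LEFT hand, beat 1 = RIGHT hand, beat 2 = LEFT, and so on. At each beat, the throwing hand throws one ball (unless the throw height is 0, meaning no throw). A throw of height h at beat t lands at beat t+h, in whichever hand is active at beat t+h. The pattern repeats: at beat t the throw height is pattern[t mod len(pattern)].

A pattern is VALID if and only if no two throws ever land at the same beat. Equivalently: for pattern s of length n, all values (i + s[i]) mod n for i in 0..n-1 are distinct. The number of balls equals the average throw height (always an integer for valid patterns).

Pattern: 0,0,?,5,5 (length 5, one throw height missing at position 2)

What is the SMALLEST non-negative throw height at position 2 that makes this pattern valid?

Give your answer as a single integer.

Answer: 0

Derivation:
i=0: (0 + 0) mod 5 = 0
i=1: (1 + 0) mod 5 = 1
i=2: s[i]=? (unknown)
i=3: (3 + 5) mod 5 = 3
i=4: (4 + 5) mod 5 = 4
Known residues: [0, 1, 3, 4]; need a permutation of 0..4, so missing residue r = 2
Need (2 + s) mod 5 = 2; smallest s = (2 - 2) mod 5 = 0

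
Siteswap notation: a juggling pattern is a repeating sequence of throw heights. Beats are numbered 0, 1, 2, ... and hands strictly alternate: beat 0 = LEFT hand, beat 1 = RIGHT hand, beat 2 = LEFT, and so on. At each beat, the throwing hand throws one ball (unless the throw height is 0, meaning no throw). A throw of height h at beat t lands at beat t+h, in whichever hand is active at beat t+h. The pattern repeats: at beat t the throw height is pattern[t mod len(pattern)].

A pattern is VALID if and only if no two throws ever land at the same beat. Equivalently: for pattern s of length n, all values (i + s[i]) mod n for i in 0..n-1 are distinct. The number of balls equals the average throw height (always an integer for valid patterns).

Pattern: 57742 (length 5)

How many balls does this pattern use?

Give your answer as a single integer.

Pattern = [5, 7, 7, 4, 2], length n = 5
  position 0: throw height = 5, running sum = 5
  position 1: throw height = 7, running sum = 12
  position 2: throw height = 7, running sum = 19
  position 3: throw height = 4, running sum = 23
  position 4: throw height = 2, running sum = 25
Total sum = 25; balls = sum / n = 25 / 5 = 5

Answer: 5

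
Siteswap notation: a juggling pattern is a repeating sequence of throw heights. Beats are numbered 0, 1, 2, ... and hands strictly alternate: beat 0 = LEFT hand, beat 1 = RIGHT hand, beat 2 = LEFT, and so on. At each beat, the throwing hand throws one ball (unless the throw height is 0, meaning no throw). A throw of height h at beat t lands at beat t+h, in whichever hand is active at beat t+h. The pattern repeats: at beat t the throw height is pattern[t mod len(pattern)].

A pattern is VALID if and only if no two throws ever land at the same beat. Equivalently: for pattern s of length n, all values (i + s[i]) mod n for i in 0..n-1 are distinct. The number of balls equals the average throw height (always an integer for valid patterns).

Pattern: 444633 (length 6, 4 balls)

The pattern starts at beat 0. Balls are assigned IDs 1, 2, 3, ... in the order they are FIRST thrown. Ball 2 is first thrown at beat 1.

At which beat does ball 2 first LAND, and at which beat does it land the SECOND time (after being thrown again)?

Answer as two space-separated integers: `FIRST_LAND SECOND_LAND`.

Answer: 5 8

Derivation:
Beat 0 (L): throw ball1 h=4 -> lands@4:L; in-air after throw: [b1@4:L]
Beat 1 (R): throw ball2 h=4 -> lands@5:R; in-air after throw: [b1@4:L b2@5:R]
Beat 2 (L): throw ball3 h=4 -> lands@6:L; in-air after throw: [b1@4:L b2@5:R b3@6:L]
Beat 3 (R): throw ball4 h=6 -> lands@9:R; in-air after throw: [b1@4:L b2@5:R b3@6:L b4@9:R]
Beat 4 (L): throw ball1 h=3 -> lands@7:R; in-air after throw: [b2@5:R b3@6:L b1@7:R b4@9:R]
Beat 5 (R): throw ball2 h=3 -> lands@8:L; in-air after throw: [b3@6:L b1@7:R b2@8:L b4@9:R]
Beat 6 (L): throw ball3 h=4 -> lands@10:L; in-air after throw: [b1@7:R b2@8:L b4@9:R b3@10:L]
Beat 7 (R): throw ball1 h=4 -> lands@11:R; in-air after throw: [b2@8:L b4@9:R b3@10:L b1@11:R]
Beat 8 (L): throw ball2 h=4 -> lands@12:L; in-air after throw: [b4@9:R b3@10:L b1@11:R b2@12:L]
Ball 2: thrown@1 h=4 -> first land @5; rethrown@5 h=3 -> second land @8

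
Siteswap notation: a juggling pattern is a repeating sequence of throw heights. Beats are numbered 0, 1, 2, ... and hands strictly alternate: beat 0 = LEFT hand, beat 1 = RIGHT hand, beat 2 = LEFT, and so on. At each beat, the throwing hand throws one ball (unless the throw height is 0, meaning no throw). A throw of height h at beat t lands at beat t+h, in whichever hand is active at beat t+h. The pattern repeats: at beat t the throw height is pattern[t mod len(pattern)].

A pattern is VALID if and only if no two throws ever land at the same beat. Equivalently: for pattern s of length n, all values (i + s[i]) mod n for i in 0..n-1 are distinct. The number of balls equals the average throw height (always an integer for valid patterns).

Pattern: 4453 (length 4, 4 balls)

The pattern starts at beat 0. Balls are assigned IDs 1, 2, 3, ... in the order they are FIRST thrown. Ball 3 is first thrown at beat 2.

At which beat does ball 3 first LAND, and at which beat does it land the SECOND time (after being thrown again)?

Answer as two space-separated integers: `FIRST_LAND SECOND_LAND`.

Beat 0 (L): throw ball1 h=4 -> lands@4:L; in-air after throw: [b1@4:L]
Beat 1 (R): throw ball2 h=4 -> lands@5:R; in-air after throw: [b1@4:L b2@5:R]
Beat 2 (L): throw ball3 h=5 -> lands@7:R; in-air after throw: [b1@4:L b2@5:R b3@7:R]
Beat 3 (R): throw ball4 h=3 -> lands@6:L; in-air after throw: [b1@4:L b2@5:R b4@6:L b3@7:R]
Beat 4 (L): throw ball1 h=4 -> lands@8:L; in-air after throw: [b2@5:R b4@6:L b3@7:R b1@8:L]
Beat 5 (R): throw ball2 h=4 -> lands@9:R; in-air after throw: [b4@6:L b3@7:R b1@8:L b2@9:R]
Beat 6 (L): throw ball4 h=5 -> lands@11:R; in-air after throw: [b3@7:R b1@8:L b2@9:R b4@11:R]
Beat 7 (R): throw ball3 h=3 -> lands@10:L; in-air after throw: [b1@8:L b2@9:R b3@10:L b4@11:R]
Beat 8 (L): throw ball1 h=4 -> lands@12:L; in-air after throw: [b2@9:R b3@10:L b4@11:R b1@12:L]
Beat 9 (R): throw ball2 h=4 -> lands@13:R; in-air after throw: [b3@10:L b4@11:R b1@12:L b2@13:R]
Beat 10 (L): throw ball3 h=5 -> lands@15:R; in-air after throw: [b4@11:R b1@12:L b2@13:R b3@15:R]
Ball 3: thrown@2 h=5 -> first land @7; rethrown@7 h=3 -> second land @10

Answer: 7 10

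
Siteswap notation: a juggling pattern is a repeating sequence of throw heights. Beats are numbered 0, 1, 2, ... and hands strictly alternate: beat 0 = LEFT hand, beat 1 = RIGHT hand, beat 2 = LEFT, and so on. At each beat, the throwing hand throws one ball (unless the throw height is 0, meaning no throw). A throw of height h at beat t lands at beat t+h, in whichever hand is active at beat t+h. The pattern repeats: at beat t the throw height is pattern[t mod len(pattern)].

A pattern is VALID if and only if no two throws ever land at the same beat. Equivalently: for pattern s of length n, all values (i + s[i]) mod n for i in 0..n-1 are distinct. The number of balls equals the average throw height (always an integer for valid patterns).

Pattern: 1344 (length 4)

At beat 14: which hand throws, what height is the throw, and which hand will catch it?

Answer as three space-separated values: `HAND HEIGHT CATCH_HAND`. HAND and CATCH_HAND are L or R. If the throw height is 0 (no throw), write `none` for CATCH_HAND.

Beat 14: 14 mod 2 = 0, so hand = L
Throw height = pattern[14 mod 4] = pattern[2] = 4
Lands at beat 14+4=18, 18 mod 2 = 0, so catch hand = L

Answer: L 4 L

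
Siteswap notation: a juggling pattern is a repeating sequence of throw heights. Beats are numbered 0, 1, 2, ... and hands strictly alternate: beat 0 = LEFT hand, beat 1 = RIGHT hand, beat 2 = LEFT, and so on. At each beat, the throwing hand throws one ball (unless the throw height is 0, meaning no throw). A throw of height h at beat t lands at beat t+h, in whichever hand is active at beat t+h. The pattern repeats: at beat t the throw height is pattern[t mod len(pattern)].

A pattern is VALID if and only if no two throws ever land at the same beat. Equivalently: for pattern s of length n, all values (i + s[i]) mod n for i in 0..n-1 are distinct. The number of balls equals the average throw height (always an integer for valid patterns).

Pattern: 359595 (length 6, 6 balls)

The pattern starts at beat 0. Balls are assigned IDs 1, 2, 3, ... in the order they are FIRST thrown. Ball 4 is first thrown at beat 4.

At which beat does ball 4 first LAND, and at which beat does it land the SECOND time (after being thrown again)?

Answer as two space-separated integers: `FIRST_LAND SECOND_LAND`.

Answer: 13 18

Derivation:
Beat 0 (L): throw ball1 h=3 -> lands@3:R; in-air after throw: [b1@3:R]
Beat 1 (R): throw ball2 h=5 -> lands@6:L; in-air after throw: [b1@3:R b2@6:L]
Beat 2 (L): throw ball3 h=9 -> lands@11:R; in-air after throw: [b1@3:R b2@6:L b3@11:R]
Beat 3 (R): throw ball1 h=5 -> lands@8:L; in-air after throw: [b2@6:L b1@8:L b3@11:R]
Beat 4 (L): throw ball4 h=9 -> lands@13:R; in-air after throw: [b2@6:L b1@8:L b3@11:R b4@13:R]
Beat 5 (R): throw ball5 h=5 -> lands@10:L; in-air after throw: [b2@6:L b1@8:L b5@10:L b3@11:R b4@13:R]
Beat 6 (L): throw ball2 h=3 -> lands@9:R; in-air after throw: [b1@8:L b2@9:R b5@10:L b3@11:R b4@13:R]
Beat 7 (R): throw ball6 h=5 -> lands@12:L; in-air after throw: [b1@8:L b2@9:R b5@10:L b3@11:R b6@12:L b4@13:R]
Beat 8 (L): throw ball1 h=9 -> lands@17:R; in-air after throw: [b2@9:R b5@10:L b3@11:R b6@12:L b4@13:R b1@17:R]
Beat 9 (R): throw ball2 h=5 -> lands@14:L; in-air after throw: [b5@10:L b3@11:R b6@12:L b4@13:R b2@14:L b1@17:R]
Beat 10 (L): throw ball5 h=9 -> lands@19:R; in-air after throw: [b3@11:R b6@12:L b4@13:R b2@14:L b1@17:R b5@19:R]
Beat 11 (R): throw ball3 h=5 -> lands@16:L; in-air after throw: [b6@12:L b4@13:R b2@14:L b3@16:L b1@17:R b5@19:R]
Beat 12 (L): throw ball6 h=3 -> lands@15:R; in-air after throw: [b4@13:R b2@14:L b6@15:R b3@16:L b1@17:R b5@19:R]
Beat 13 (R): throw ball4 h=5 -> lands@18:L; in-air after throw: [b2@14:L b6@15:R b3@16:L b1@17:R b4@18:L b5@19:R]
Ball 4: thrown@4 h=9 -> first land @13; rethrown@13 h=5 -> second land @18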